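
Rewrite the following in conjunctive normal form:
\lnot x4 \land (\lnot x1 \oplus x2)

\lnot x4 \land (\lnot x1 \lor x2) \land (x1 \lor \lnot x2)

\lnot x4 \land (\lnot x1 \oplus x2)
≡ \lnot x4 \land (\lnot x1 \lor x2) \land \lnot (\lnot x1 \land x2)   — expand \oplus
≡ \lnot x4 \land (\lnot x1 \lor x2) \land (\lnot \lnot x1 \lor \lnot x2)   — De Morgan
≡ \lnot x4 \land (\lnot x1 \lor x2) \land (x1 \lor \lnot x2)   — double negation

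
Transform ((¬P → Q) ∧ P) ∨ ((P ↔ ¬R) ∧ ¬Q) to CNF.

(P ∨ R) ∧ (P ∨ ¬Q)

((¬P → Q) ∧ P) ∨ ((P ↔ ¬R) ∧ ¬Q)
≡ ((¬¬P ∨ Q) ∧ P) ∨ ((P ↔ ¬R) ∧ ¬Q)   [eliminate →]
≡ ((¬¬P ∨ Q) ∧ P) ∨ ((P → ¬R) ∧ (¬R → P) ∧ ¬Q)   [eliminate ↔]
≡ ((¬¬P ∨ Q) ∧ P) ∨ ((¬P ∨ ¬R) ∧ (¬R → P) ∧ ¬Q)   [eliminate →]
≡ ((¬¬P ∨ Q) ∧ P) ∨ ((¬P ∨ ¬R) ∧ (¬¬R ∨ P) ∧ ¬Q)   [eliminate →]
≡ ((P ∨ Q) ∧ P) ∨ ((¬P ∨ ¬R) ∧ (¬¬R ∨ P) ∧ ¬Q)   [double negation]
≡ ((P ∨ Q) ∧ P) ∨ ((¬P ∨ ¬R) ∧ (R ∨ P) ∧ ¬Q)   [double negation]
≡ (P ∨ Q ∨ ¬P ∨ ¬R) ∧ (P ∨ Q ∨ R ∨ P) ∧ (P ∨ Q ∨ ¬Q) ∧ (P ∨ ¬P ∨ ¬R) ∧ (P ∨ R ∨ P) ∧ (P ∨ ¬Q)   [distribute ∨ over ∧]
≡ (P ∨ R) ∧ (P ∨ ¬Q)   [simplify]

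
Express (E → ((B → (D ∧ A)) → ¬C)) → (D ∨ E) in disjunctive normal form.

(E → ((B → (D ∧ A)) → ¬C)) → (D ∨ E)
≡ ¬(E → ((B → (D ∧ A)) → ¬C)) ∨ D ∨ E   (eliminate →)
≡ ¬(¬E ∨ ((B → (D ∧ A)) → ¬C)) ∨ D ∨ E   (eliminate →)
≡ ¬(¬E ∨ ¬(B → (D ∧ A)) ∨ ¬C) ∨ D ∨ E   (eliminate →)
≡ ¬(¬E ∨ ¬(¬B ∨ (D ∧ A)) ∨ ¬C) ∨ D ∨ E   (eliminate →)
≡ (¬¬E ∧ ¬¬(¬B ∨ (D ∧ A)) ∧ ¬¬C) ∨ D ∨ E   (De Morgan)
≡ (E ∧ ¬¬(¬B ∨ (D ∧ A)) ∧ ¬¬C) ∨ D ∨ E   (double negation)
≡ (E ∧ (¬B ∨ (D ∧ A)) ∧ ¬¬C) ∨ D ∨ E   (double negation)
≡ (E ∧ (¬B ∨ (D ∧ A)) ∧ C) ∨ D ∨ E   (double negation)
≡ (E ∧ ¬B ∧ C) ∨ (E ∧ D ∧ A ∧ C) ∨ D ∨ E   (distribute ∧ over ∨)
≡ D ∨ E   (simplify)

D ∨ E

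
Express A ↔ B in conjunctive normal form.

(¬A ∨ B) ∧ (¬B ∨ A)

A ↔ B
≡ (A → B) ∧ (B → A)
≡ (¬A ∨ B) ∧ (B → A)
≡ (¬A ∨ B) ∧ (¬B ∨ A)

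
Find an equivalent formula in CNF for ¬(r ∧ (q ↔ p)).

¬(r ∧ (q ↔ p))
= ¬(r ∧ (q → p) ∧ (p → q))
= ¬(r ∧ (¬q ∨ p) ∧ (p → q))
= ¬(r ∧ (¬q ∨ p) ∧ (¬p ∨ q))
= ¬r ∨ ¬(¬q ∨ p) ∨ ¬(¬p ∨ q)
= ¬r ∨ (¬¬q ∧ ¬p) ∨ ¬(¬p ∨ q)
= ¬r ∨ (q ∧ ¬p) ∨ ¬(¬p ∨ q)
= ¬r ∨ (q ∧ ¬p) ∨ (¬¬p ∧ ¬q)
= ¬r ∨ (q ∧ ¬p) ∨ (p ∧ ¬q)
= (¬r ∨ q ∨ p) ∧ (¬r ∨ q ∨ ¬q) ∧ (¬r ∨ ¬p ∨ p) ∧ (¬r ∨ ¬p ∨ ¬q)
= (¬r ∨ q ∨ p) ∧ (¬r ∨ ¬p ∨ ¬q)

(¬r ∨ q ∨ p) ∧ (¬r ∨ ¬p ∨ ¬q)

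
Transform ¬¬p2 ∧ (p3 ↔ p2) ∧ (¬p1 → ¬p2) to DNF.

¬¬p2 ∧ (p3 ↔ p2) ∧ (¬p1 → ¬p2)
= ¬¬p2 ∧ (p3 → p2) ∧ (p2 → p3) ∧ (¬p1 → ¬p2)   [eliminate ↔]
= ¬¬p2 ∧ (¬p3 ∨ p2) ∧ (p2 → p3) ∧ (¬p1 → ¬p2)   [eliminate →]
= ¬¬p2 ∧ (¬p3 ∨ p2) ∧ (¬p2 ∨ p3) ∧ (¬p1 → ¬p2)   [eliminate →]
= ¬¬p2 ∧ (¬p3 ∨ p2) ∧ (¬p2 ∨ p3) ∧ (¬¬p1 ∨ ¬p2)   [eliminate →]
= p2 ∧ (¬p3 ∨ p2) ∧ (¬p2 ∨ p3) ∧ (¬¬p1 ∨ ¬p2)   [double negation]
= p2 ∧ (¬p3 ∨ p2) ∧ (¬p2 ∨ p3) ∧ (p1 ∨ ¬p2)   [double negation]
= (p2 ∧ ¬p3 ∧ ¬p2 ∧ p1) ∨ (p2 ∧ ¬p3 ∧ ¬p2 ∧ ¬p2) ∨ (p2 ∧ ¬p3 ∧ p3 ∧ p1) ∨ (p2 ∧ ¬p3 ∧ p3 ∧ ¬p2) ∨ (p2 ∧ p2 ∧ ¬p2 ∧ p1) ∨ (p2 ∧ p2 ∧ ¬p2 ∧ ¬p2) ∨ (p2 ∧ p2 ∧ p3 ∧ p1) ∨ (p2 ∧ p2 ∧ p3 ∧ ¬p2)   [distribute ∧ over ∨]
= p2 ∧ p3 ∧ p1   [simplify]

p2 ∧ p3 ∧ p1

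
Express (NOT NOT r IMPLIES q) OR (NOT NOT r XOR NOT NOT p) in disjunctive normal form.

(NOT NOT r IMPLIES q) OR (NOT NOT r XOR NOT NOT p)
⇔ NOT NOT NOT r OR q OR (NOT NOT r XOR NOT NOT p)   [eliminate IMPLIES]
⇔ NOT NOT NOT r OR q OR (NOT NOT r AND NOT NOT NOT p) OR (NOT NOT NOT r AND NOT NOT p)   [expand XOR]
⇔ NOT r OR q OR (NOT NOT r AND NOT NOT NOT p) OR (NOT NOT NOT r AND NOT NOT p)   [double negation]
⇔ NOT r OR q OR (r AND NOT NOT NOT p) OR (NOT NOT NOT r AND NOT NOT p)   [double negation]
⇔ NOT r OR q OR (r AND NOT p) OR (NOT NOT NOT r AND NOT NOT p)   [double negation]
⇔ NOT r OR q OR (r AND NOT p) OR (NOT r AND NOT NOT p)   [double negation]
⇔ NOT r OR q OR (r AND NOT p) OR (NOT r AND p)   [double negation]
⇔ NOT r OR q OR (r AND NOT p)   [simplify]

NOT r OR q OR (r AND NOT p)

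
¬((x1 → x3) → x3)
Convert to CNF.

¬((x1 → x3) → x3)
≡ ¬(¬(x1 → x3) ∨ x3)   — eliminate →
≡ ¬(¬(¬x1 ∨ x3) ∨ x3)   — eliminate →
≡ ¬¬(¬x1 ∨ x3) ∧ ¬x3   — De Morgan
≡ (¬x1 ∨ x3) ∧ ¬x3   — double negation

(¬x1 ∨ x3) ∧ ¬x3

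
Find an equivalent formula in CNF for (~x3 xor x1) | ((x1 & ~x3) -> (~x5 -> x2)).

(~x3 xor x1) | ((x1 & ~x3) -> (~x5 -> x2))
⇔ ((~x3 | x1) & ~(~x3 & x1)) | ((x1 & ~x3) -> (~x5 -> x2))   (expand xor)
⇔ ((~x3 | x1) & ~(~x3 & x1)) | ~(x1 & ~x3) | (~x5 -> x2)   (eliminate ->)
⇔ ((~x3 | x1) & ~(~x3 & x1)) | ~(x1 & ~x3) | ~~x5 | x2   (eliminate ->)
⇔ ((~x3 | x1) & (~~x3 | ~x1)) | ~(x1 & ~x3) | ~~x5 | x2   (De Morgan)
⇔ ((~x3 | x1) & (x3 | ~x1)) | ~(x1 & ~x3) | ~~x5 | x2   (double negation)
⇔ ((~x3 | x1) & (x3 | ~x1)) | ~x1 | ~~x3 | ~~x5 | x2   (De Morgan)
⇔ ((~x3 | x1) & (x3 | ~x1)) | ~x1 | x3 | ~~x5 | x2   (double negation)
⇔ ((~x3 | x1) & (x3 | ~x1)) | ~x1 | x3 | x5 | x2   (double negation)
⇔ (~x3 | x1 | ~x1 | x3 | x5 | x2) & (x3 | ~x1 | ~x1 | x3 | x5 | x2)   (distribute | over &)
⇔ x3 | ~x1 | x5 | x2   (simplify)

x3 | ~x1 | x5 | x2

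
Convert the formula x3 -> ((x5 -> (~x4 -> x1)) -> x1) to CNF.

x3 -> ((x5 -> (~x4 -> x1)) -> x1)
≡ ~x3 | ((x5 -> (~x4 -> x1)) -> x1)   [eliminate ->]
≡ ~x3 | ~(x5 -> (~x4 -> x1)) | x1   [eliminate ->]
≡ ~x3 | ~(~x5 | (~x4 -> x1)) | x1   [eliminate ->]
≡ ~x3 | ~(~x5 | ~~x4 | x1) | x1   [eliminate ->]
≡ ~x3 | (~~x5 & ~~~x4 & ~x1) | x1   [De Morgan]
≡ ~x3 | (x5 & ~~~x4 & ~x1) | x1   [double negation]
≡ ~x3 | (x5 & ~x4 & ~x1) | x1   [double negation]
≡ (~x3 | x5 | x1) & (~x3 | ~x4 | x1) & (~x3 | ~x1 | x1)   [distribute | over &]
≡ (~x3 | x5 | x1) & (~x3 | ~x4 | x1)   [simplify]

(~x3 | x5 | x1) & (~x3 | ~x4 | x1)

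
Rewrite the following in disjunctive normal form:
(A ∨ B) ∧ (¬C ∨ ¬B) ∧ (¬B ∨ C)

A ∧ ¬B

(A ∨ B) ∧ (¬C ∨ ¬B) ∧ (¬B ∨ C)
= A ∧ ¬C ∧ ¬B ∨ A ∧ ¬C ∧ C ∨ A ∧ ¬B ∧ ¬B ∨ A ∧ ¬B ∧ C ∨ B ∧ ¬C ∧ ¬B ∨ B ∧ ¬C ∧ C ∨ B ∧ ¬B ∧ ¬B ∨ B ∧ ¬B ∧ C
= A ∧ ¬B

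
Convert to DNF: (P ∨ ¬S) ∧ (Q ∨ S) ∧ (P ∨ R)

P ∧ Q ∨ P ∧ S ∨ ¬S ∧ Q ∧ R

(P ∨ ¬S) ∧ (Q ∨ S) ∧ (P ∨ R)
⇔ P ∧ Q ∧ P ∨ P ∧ Q ∧ R ∨ P ∧ S ∧ P ∨ P ∧ S ∧ R ∨ ¬S ∧ Q ∧ P ∨ ¬S ∧ Q ∧ R ∨ ¬S ∧ S ∧ P ∨ ¬S ∧ S ∧ R   (distribute ∧ over ∨)
⇔ P ∧ Q ∨ P ∧ S ∨ ¬S ∧ Q ∧ R   (simplify)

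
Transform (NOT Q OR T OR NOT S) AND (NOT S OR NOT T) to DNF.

(NOT Q OR T OR NOT S) AND (NOT S OR NOT T)
≡ (NOT Q AND NOT S) OR (NOT Q AND NOT T) OR (T AND NOT S) OR (T AND NOT T) OR (NOT S AND NOT S) OR (NOT S AND NOT T)   — distribute AND over OR
≡ (NOT Q AND NOT T) OR NOT S   — simplify

(NOT Q AND NOT T) OR NOT S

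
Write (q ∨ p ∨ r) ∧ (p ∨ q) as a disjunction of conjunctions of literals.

q ∨ p

(q ∨ p ∨ r) ∧ (p ∨ q)
⇔ (q ∧ p) ∨ (q ∧ q) ∨ (p ∧ p) ∨ (p ∧ q) ∨ (r ∧ p) ∨ (r ∧ q)   [distribute ∧ over ∨]
⇔ q ∨ p   [simplify]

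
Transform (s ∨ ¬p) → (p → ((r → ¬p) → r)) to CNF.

¬s ∨ ¬p ∨ r

(s ∨ ¬p) → (p → ((r → ¬p) → r))
⇔ ¬(s ∨ ¬p) ∨ (p → ((r → ¬p) → r))
⇔ ¬(s ∨ ¬p) ∨ ¬p ∨ ((r → ¬p) → r)
⇔ ¬(s ∨ ¬p) ∨ ¬p ∨ ¬(r → ¬p) ∨ r
⇔ ¬(s ∨ ¬p) ∨ ¬p ∨ ¬(¬r ∨ ¬p) ∨ r
⇔ (¬s ∧ ¬¬p) ∨ ¬p ∨ ¬(¬r ∨ ¬p) ∨ r
⇔ (¬s ∧ p) ∨ ¬p ∨ ¬(¬r ∨ ¬p) ∨ r
⇔ (¬s ∧ p) ∨ ¬p ∨ (¬¬r ∧ ¬¬p) ∨ r
⇔ (¬s ∧ p) ∨ ¬p ∨ (r ∧ ¬¬p) ∨ r
⇔ (¬s ∧ p) ∨ ¬p ∨ (r ∧ p) ∨ r
⇔ (¬s ∨ ¬p ∨ r ∨ r) ∧ (¬s ∨ ¬p ∨ p ∨ r) ∧ (p ∨ ¬p ∨ r ∨ r) ∧ (p ∨ ¬p ∨ p ∨ r)
⇔ ¬s ∨ ¬p ∨ r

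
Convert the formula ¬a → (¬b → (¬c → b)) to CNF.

¬a → (¬b → (¬c → b))
≡ ¬¬a ∨ (¬b → (¬c → b))   [eliminate →]
≡ ¬¬a ∨ ¬¬b ∨ (¬c → b)   [eliminate →]
≡ ¬¬a ∨ ¬¬b ∨ ¬¬c ∨ b   [eliminate →]
≡ a ∨ ¬¬b ∨ ¬¬c ∨ b   [double negation]
≡ a ∨ b ∨ ¬¬c ∨ b   [double negation]
≡ a ∨ b ∨ c ∨ b   [double negation]
≡ a ∨ b ∨ c   [simplify]

a ∨ b ∨ c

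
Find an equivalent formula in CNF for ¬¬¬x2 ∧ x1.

¬¬¬x2 ∧ x1
≡ ¬x2 ∧ x1   [double negation]

¬x2 ∧ x1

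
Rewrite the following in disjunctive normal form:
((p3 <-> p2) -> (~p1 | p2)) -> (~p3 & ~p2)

((p3 <-> p2) -> (~p1 | p2)) -> (~p3 & ~p2)
= ~((p3 <-> p2) -> (~p1 | p2)) | (~p3 & ~p2)   [eliminate ->]
= ~(~(p3 <-> p2) | ~p1 | p2) | (~p3 & ~p2)   [eliminate ->]
= ~(~((p3 -> p2) & (p2 -> p3)) | ~p1 | p2) | (~p3 & ~p2)   [eliminate <->]
= ~(~((~p3 | p2) & (p2 -> p3)) | ~p1 | p2) | (~p3 & ~p2)   [eliminate ->]
= ~(~((~p3 | p2) & (~p2 | p3)) | ~p1 | p2) | (~p3 & ~p2)   [eliminate ->]
= (~~((~p3 | p2) & (~p2 | p3)) & ~~p1 & ~p2) | (~p3 & ~p2)   [De Morgan]
= ((~p3 | p2) & (~p2 | p3) & ~~p1 & ~p2) | (~p3 & ~p2)   [double negation]
= ((~p3 | p2) & (~p2 | p3) & p1 & ~p2) | (~p3 & ~p2)   [double negation]
= (~p3 & ~p2 & p1 & ~p2) | (~p3 & p3 & p1 & ~p2) | (p2 & ~p2 & p1 & ~p2) | (p2 & p3 & p1 & ~p2) | (~p3 & ~p2)   [distribute & over |]
= ~p3 & ~p2   [simplify]

~p3 & ~p2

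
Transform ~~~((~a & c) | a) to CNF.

~~~((~a & c) | a)
≡ ~((~a & c) | a)
≡ ~(~a & c) & ~a
≡ (~~a | ~c) & ~a
≡ (a | ~c) & ~a

(a | ~c) & ~a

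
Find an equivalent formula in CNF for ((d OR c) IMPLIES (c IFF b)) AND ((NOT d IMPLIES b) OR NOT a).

((d OR c) IMPLIES (c IFF b)) AND ((NOT d IMPLIES b) OR NOT a)
≡ (NOT (d OR c) OR (c IFF b)) AND ((NOT d IMPLIES b) OR NOT a)   — eliminate IMPLIES
≡ (NOT (d OR c) OR ((c IMPLIES b) AND (b IMPLIES c))) AND ((NOT d IMPLIES b) OR NOT a)   — eliminate IFF
≡ (NOT (d OR c) OR ((NOT c OR b) AND (b IMPLIES c))) AND ((NOT d IMPLIES b) OR NOT a)   — eliminate IMPLIES
≡ (NOT (d OR c) OR ((NOT c OR b) AND (NOT b OR c))) AND ((NOT d IMPLIES b) OR NOT a)   — eliminate IMPLIES
≡ (NOT (d OR c) OR ((NOT c OR b) AND (NOT b OR c))) AND (NOT NOT d OR b OR NOT a)   — eliminate IMPLIES
≡ ((NOT d AND NOT c) OR ((NOT c OR b) AND (NOT b OR c))) AND (NOT NOT d OR b OR NOT a)   — De Morgan
≡ ((NOT d AND NOT c) OR ((NOT c OR b) AND (NOT b OR c))) AND (d OR b OR NOT a)   — double negation
≡ (NOT d OR NOT c OR b) AND (NOT d OR NOT b OR c) AND (NOT c OR NOT c OR b) AND (NOT c OR NOT b OR c) AND (d OR b OR NOT a)   — distribute OR over AND
≡ (NOT d OR NOT b OR c) AND (NOT c OR b) AND (d OR b OR NOT a)   — simplify

(NOT d OR NOT b OR c) AND (NOT c OR b) AND (d OR b OR NOT a)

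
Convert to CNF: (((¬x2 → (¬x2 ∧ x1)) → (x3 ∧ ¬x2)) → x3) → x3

(¬x2 ∨ x3) ∧ (x2 ∨ ¬x1 ∨ x3)

(((¬x2 → (¬x2 ∧ x1)) → (x3 ∧ ¬x2)) → x3) → x3
≡ ¬(((¬x2 → (¬x2 ∧ x1)) → (x3 ∧ ¬x2)) → x3) ∨ x3   [eliminate →]
≡ ¬(¬((¬x2 → (¬x2 ∧ x1)) → (x3 ∧ ¬x2)) ∨ x3) ∨ x3   [eliminate →]
≡ ¬(¬(¬(¬x2 → (¬x2 ∧ x1)) ∨ (x3 ∧ ¬x2)) ∨ x3) ∨ x3   [eliminate →]
≡ ¬(¬(¬(¬¬x2 ∨ (¬x2 ∧ x1)) ∨ (x3 ∧ ¬x2)) ∨ x3) ∨ x3   [eliminate →]
≡ (¬¬(¬(¬¬x2 ∨ (¬x2 ∧ x1)) ∨ (x3 ∧ ¬x2)) ∧ ¬x3) ∨ x3   [De Morgan]
≡ ((¬(¬¬x2 ∨ (¬x2 ∧ x1)) ∨ (x3 ∧ ¬x2)) ∧ ¬x3) ∨ x3   [double negation]
≡ (((¬¬¬x2 ∧ ¬(¬x2 ∧ x1)) ∨ (x3 ∧ ¬x2)) ∧ ¬x3) ∨ x3   [De Morgan]
≡ (((¬x2 ∧ ¬(¬x2 ∧ x1)) ∨ (x3 ∧ ¬x2)) ∧ ¬x3) ∨ x3   [double negation]
≡ (((¬x2 ∧ (¬¬x2 ∨ ¬x1)) ∨ (x3 ∧ ¬x2)) ∧ ¬x3) ∨ x3   [De Morgan]
≡ (((¬x2 ∧ (x2 ∨ ¬x1)) ∨ (x3 ∧ ¬x2)) ∧ ¬x3) ∨ x3   [double negation]
≡ (¬x2 ∨ x3 ∨ x3) ∧ (¬x2 ∨ ¬x2 ∨ x3) ∧ (x2 ∨ ¬x1 ∨ x3 ∨ x3) ∧ (x2 ∨ ¬x1 ∨ ¬x2 ∨ x3) ∧ (¬x3 ∨ x3)   [distribute ∨ over ∧]
≡ (¬x2 ∨ x3) ∧ (x2 ∨ ¬x1 ∨ x3)   [simplify]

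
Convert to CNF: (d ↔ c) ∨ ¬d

(d ↔ c) ∨ ¬d
≡ ((d → c) ∧ (c → d)) ∨ ¬d   — eliminate ↔
≡ ((¬d ∨ c) ∧ (c → d)) ∨ ¬d   — eliminate →
≡ ((¬d ∨ c) ∧ (¬c ∨ d)) ∨ ¬d   — eliminate →
≡ (¬d ∨ c ∨ ¬d) ∧ (¬c ∨ d ∨ ¬d)   — distribute ∨ over ∧
≡ ¬d ∨ c   — simplify

¬d ∨ c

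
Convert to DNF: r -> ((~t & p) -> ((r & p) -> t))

r -> ((~t & p) -> ((r & p) -> t))
≡ ~r | ((~t & p) -> ((r & p) -> t))   (eliminate ->)
≡ ~r | ~(~t & p) | ((r & p) -> t)   (eliminate ->)
≡ ~r | ~(~t & p) | ~(r & p) | t   (eliminate ->)
≡ ~r | ~~t | ~p | ~(r & p) | t   (De Morgan)
≡ ~r | t | ~p | ~(r & p) | t   (double negation)
≡ ~r | t | ~p | ~r | ~p | t   (De Morgan)
≡ ~r | t | ~p   (simplify)

~r | t | ~p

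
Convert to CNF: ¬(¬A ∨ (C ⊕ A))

A ∧ (¬A ∨ C)

¬(¬A ∨ (C ⊕ A))
⇔ ¬(¬A ∨ ((C ∨ A) ∧ ¬(C ∧ A)))   — expand ⊕
⇔ ¬¬A ∧ ¬((C ∨ A) ∧ ¬(C ∧ A))   — De Morgan
⇔ A ∧ ¬((C ∨ A) ∧ ¬(C ∧ A))   — double negation
⇔ A ∧ (¬(C ∨ A) ∨ ¬¬(C ∧ A))   — De Morgan
⇔ A ∧ ((¬C ∧ ¬A) ∨ ¬¬(C ∧ A))   — De Morgan
⇔ A ∧ ((¬C ∧ ¬A) ∨ (C ∧ A))   — double negation
⇔ A ∧ (¬C ∨ C) ∧ (¬C ∨ A) ∧ (¬A ∨ C) ∧ (¬A ∨ A)   — distribute ∨ over ∧
⇔ A ∧ (¬A ∨ C)   — simplify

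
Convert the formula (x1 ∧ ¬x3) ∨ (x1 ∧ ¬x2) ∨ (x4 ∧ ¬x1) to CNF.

(x1 ∨ x4) ∧ (¬x3 ∨ ¬x2 ∨ x4) ∧ (¬x3 ∨ ¬x2 ∨ ¬x1)

(x1 ∧ ¬x3) ∨ (x1 ∧ ¬x2) ∨ (x4 ∧ ¬x1)
= (x1 ∨ x1 ∨ x4) ∧ (x1 ∨ x1 ∨ ¬x1) ∧ (x1 ∨ ¬x2 ∨ x4) ∧ (x1 ∨ ¬x2 ∨ ¬x1) ∧ (¬x3 ∨ x1 ∨ x4) ∧ (¬x3 ∨ x1 ∨ ¬x1) ∧ (¬x3 ∨ ¬x2 ∨ x4) ∧ (¬x3 ∨ ¬x2 ∨ ¬x1)   [distribute ∨ over ∧]
= (x1 ∨ x4) ∧ (¬x3 ∨ ¬x2 ∨ x4) ∧ (¬x3 ∨ ¬x2 ∨ ¬x1)   [simplify]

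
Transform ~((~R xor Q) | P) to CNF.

~((~R xor Q) | P)
= ~(((~R | Q) & ~(~R & Q)) | P)   [expand xor]
= ~((~R | Q) & ~(~R & Q)) & ~P   [De Morgan]
= (~(~R | Q) | ~~(~R & Q)) & ~P   [De Morgan]
= ((~~R & ~Q) | ~~(~R & Q)) & ~P   [De Morgan]
= ((R & ~Q) | ~~(~R & Q)) & ~P   [double negation]
= ((R & ~Q) | (~R & Q)) & ~P   [double negation]
= (R | ~R) & (R | Q) & (~Q | ~R) & (~Q | Q) & ~P   [distribute | over &]
= (R | Q) & (~Q | ~R) & ~P   [simplify]

(R | Q) & (~Q | ~R) & ~P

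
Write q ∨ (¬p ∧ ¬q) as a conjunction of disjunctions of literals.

q ∨ (¬p ∧ ¬q)
≡ (q ∨ ¬p) ∧ (q ∨ ¬q)   [distribute ∨ over ∧]
≡ q ∨ ¬p   [simplify]

q ∨ ¬p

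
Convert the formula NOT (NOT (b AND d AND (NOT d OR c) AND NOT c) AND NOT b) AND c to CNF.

b AND c

NOT (NOT (b AND d AND (NOT d OR c) AND NOT c) AND NOT b) AND c
≡ (NOT NOT (b AND d AND (NOT d OR c) AND NOT c) OR NOT NOT b) AND c   [De Morgan]
≡ ((b AND d AND (NOT d OR c) AND NOT c) OR NOT NOT b) AND c   [double negation]
≡ ((b AND d AND (NOT d OR c) AND NOT c) OR b) AND c   [double negation]
≡ (b OR b) AND (d OR b) AND (NOT d OR c OR b) AND (NOT c OR b) AND c   [distribute OR over AND]
≡ b AND c   [simplify]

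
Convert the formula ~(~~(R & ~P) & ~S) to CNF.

~R | P | S

~(~~(R & ~P) & ~S)
≡ ~~~(R & ~P) | ~~S   (De Morgan)
≡ ~(R & ~P) | ~~S   (double negation)
≡ ~R | ~~P | ~~S   (De Morgan)
≡ ~R | P | ~~S   (double negation)
≡ ~R | P | S   (double negation)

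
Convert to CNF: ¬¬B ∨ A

B ∨ A

¬¬B ∨ A
⇔ B ∨ A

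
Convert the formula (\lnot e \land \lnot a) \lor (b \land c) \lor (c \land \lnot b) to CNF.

(\lnot e \land \lnot a) \lor (b \land c) \lor (c \land \lnot b)
≡ (\lnot e \lor b \lor c) \land (\lnot e \lor b \lor \lnot b) \land (\lnot e \lor c \lor c) \land (\lnot e \lor c \lor \lnot b) \land (\lnot a \lor b \lor c) \land (\lnot a \lor b \lor \lnot b) \land (\lnot a \lor c \lor c) \land (\lnot a \lor c \lor \lnot b)
≡ (\lnot e \lor c) \land (\lnot a \lor c)

(\lnot e \lor c) \land (\lnot a \lor c)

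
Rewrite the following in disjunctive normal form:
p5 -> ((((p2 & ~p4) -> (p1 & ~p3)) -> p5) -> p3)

p5 -> ((((p2 & ~p4) -> (p1 & ~p3)) -> p5) -> p3)
≡ ~p5 | ((((p2 & ~p4) -> (p1 & ~p3)) -> p5) -> p3)   [eliminate ->]
≡ ~p5 | ~(((p2 & ~p4) -> (p1 & ~p3)) -> p5) | p3   [eliminate ->]
≡ ~p5 | ~(~((p2 & ~p4) -> (p1 & ~p3)) | p5) | p3   [eliminate ->]
≡ ~p5 | ~(~(~(p2 & ~p4) | (p1 & ~p3)) | p5) | p3   [eliminate ->]
≡ ~p5 | (~~(~(p2 & ~p4) | (p1 & ~p3)) & ~p5) | p3   [De Morgan]
≡ ~p5 | ((~(p2 & ~p4) | (p1 & ~p3)) & ~p5) | p3   [double negation]
≡ ~p5 | ((~p2 | ~~p4 | (p1 & ~p3)) & ~p5) | p3   [De Morgan]
≡ ~p5 | ((~p2 | p4 | (p1 & ~p3)) & ~p5) | p3   [double negation]
≡ ~p5 | (~p2 & ~p5) | (p4 & ~p5) | (p1 & ~p3 & ~p5) | p3   [distribute & over |]
≡ ~p5 | p3   [simplify]

~p5 | p3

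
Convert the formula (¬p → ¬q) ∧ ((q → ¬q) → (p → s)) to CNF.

(¬p → ¬q) ∧ ((q → ¬q) → (p → s))
≡ (¬¬p ∨ ¬q) ∧ ((q → ¬q) → (p → s))   — eliminate →
≡ (¬¬p ∨ ¬q) ∧ (¬(q → ¬q) ∨ (p → s))   — eliminate →
≡ (¬¬p ∨ ¬q) ∧ (¬(¬q ∨ ¬q) ∨ (p → s))   — eliminate →
≡ (¬¬p ∨ ¬q) ∧ (¬(¬q ∨ ¬q) ∨ ¬p ∨ s)   — eliminate →
≡ (p ∨ ¬q) ∧ (¬(¬q ∨ ¬q) ∨ ¬p ∨ s)   — double negation
≡ (p ∨ ¬q) ∧ ((¬¬q ∧ ¬¬q) ∨ ¬p ∨ s)   — De Morgan
≡ (p ∨ ¬q) ∧ ((q ∧ ¬¬q) ∨ ¬p ∨ s)   — double negation
≡ (p ∨ ¬q) ∧ ((q ∧ q) ∨ ¬p ∨ s)   — double negation
≡ (p ∨ ¬q) ∧ (q ∨ ¬p ∨ s) ∧ (q ∨ ¬p ∨ s)   — distribute ∨ over ∧
≡ (p ∨ ¬q) ∧ (q ∨ ¬p ∨ s)   — simplify

(p ∨ ¬q) ∧ (q ∨ ¬p ∨ s)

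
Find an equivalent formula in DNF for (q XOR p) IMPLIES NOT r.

(NOT q AND NOT p) OR (p AND q) OR NOT r

(q XOR p) IMPLIES NOT r
≡ NOT (q XOR p) OR NOT r   [eliminate IMPLIES]
≡ NOT ((q AND NOT p) OR (NOT q AND p)) OR NOT r   [expand XOR]
≡ (NOT (q AND NOT p) AND NOT (NOT q AND p)) OR NOT r   [De Morgan]
≡ ((NOT q OR NOT NOT p) AND NOT (NOT q AND p)) OR NOT r   [De Morgan]
≡ ((NOT q OR p) AND NOT (NOT q AND p)) OR NOT r   [double negation]
≡ ((NOT q OR p) AND (NOT NOT q OR NOT p)) OR NOT r   [De Morgan]
≡ ((NOT q OR p) AND (q OR NOT p)) OR NOT r   [double negation]
≡ (NOT q AND q) OR (NOT q AND NOT p) OR (p AND q) OR (p AND NOT p) OR NOT r   [distribute AND over OR]
≡ (NOT q AND NOT p) OR (p AND q) OR NOT r   [simplify]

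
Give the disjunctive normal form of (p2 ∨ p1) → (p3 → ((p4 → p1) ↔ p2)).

(p2 ∨ p1) → (p3 → ((p4 → p1) ↔ p2))
⇔ ¬(p2 ∨ p1) ∨ (p3 → ((p4 → p1) ↔ p2))   — eliminate →
⇔ ¬(p2 ∨ p1) ∨ ¬p3 ∨ ((p4 → p1) ↔ p2)   — eliminate →
⇔ ¬(p2 ∨ p1) ∨ ¬p3 ∨ (((p4 → p1) → p2) ∧ (p2 → (p4 → p1)))   — eliminate ↔
⇔ ¬(p2 ∨ p1) ∨ ¬p3 ∨ ((¬(p4 → p1) ∨ p2) ∧ (p2 → (p4 → p1)))   — eliminate →
⇔ ¬(p2 ∨ p1) ∨ ¬p3 ∨ ((¬(¬p4 ∨ p1) ∨ p2) ∧ (p2 → (p4 → p1)))   — eliminate →
⇔ ¬(p2 ∨ p1) ∨ ¬p3 ∨ ((¬(¬p4 ∨ p1) ∨ p2) ∧ (¬p2 ∨ (p4 → p1)))   — eliminate →
⇔ ¬(p2 ∨ p1) ∨ ¬p3 ∨ ((¬(¬p4 ∨ p1) ∨ p2) ∧ (¬p2 ∨ ¬p4 ∨ p1))   — eliminate →
⇔ (¬p2 ∧ ¬p1) ∨ ¬p3 ∨ ((¬(¬p4 ∨ p1) ∨ p2) ∧ (¬p2 ∨ ¬p4 ∨ p1))   — De Morgan
⇔ (¬p2 ∧ ¬p1) ∨ ¬p3 ∨ (((¬¬p4 ∧ ¬p1) ∨ p2) ∧ (¬p2 ∨ ¬p4 ∨ p1))   — De Morgan
⇔ (¬p2 ∧ ¬p1) ∨ ¬p3 ∨ (((p4 ∧ ¬p1) ∨ p2) ∧ (¬p2 ∨ ¬p4 ∨ p1))   — double negation
⇔ (¬p2 ∧ ¬p1) ∨ ¬p3 ∨ (p4 ∧ ¬p1 ∧ ¬p2) ∨ (p4 ∧ ¬p1 ∧ ¬p4) ∨ (p4 ∧ ¬p1 ∧ p1) ∨ (p2 ∧ ¬p2) ∨ (p2 ∧ ¬p4) ∨ (p2 ∧ p1)   — distribute ∧ over ∨
⇔ (¬p2 ∧ ¬p1) ∨ ¬p3 ∨ (p2 ∧ ¬p4) ∨ (p2 ∧ p1)   — simplify

(¬p2 ∧ ¬p1) ∨ ¬p3 ∨ (p2 ∧ ¬p4) ∨ (p2 ∧ p1)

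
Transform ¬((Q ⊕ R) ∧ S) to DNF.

¬Q ∧ ¬R ∨ R ∧ Q ∨ ¬S

¬((Q ⊕ R) ∧ S)
⇔ ¬((Q ∧ ¬R ∨ ¬Q ∧ R) ∧ S)   [expand ⊕]
⇔ ¬(Q ∧ ¬R ∨ ¬Q ∧ R) ∨ ¬S   [De Morgan]
⇔ ¬(Q ∧ ¬R) ∧ ¬(¬Q ∧ R) ∨ ¬S   [De Morgan]
⇔ (¬Q ∨ ¬¬R) ∧ ¬(¬Q ∧ R) ∨ ¬S   [De Morgan]
⇔ (¬Q ∨ R) ∧ ¬(¬Q ∧ R) ∨ ¬S   [double negation]
⇔ (¬Q ∨ R) ∧ (¬¬Q ∨ ¬R) ∨ ¬S   [De Morgan]
⇔ (¬Q ∨ R) ∧ (Q ∨ ¬R) ∨ ¬S   [double negation]
⇔ ¬Q ∧ Q ∨ ¬Q ∧ ¬R ∨ R ∧ Q ∨ R ∧ ¬R ∨ ¬S   [distribute ∧ over ∨]
⇔ ¬Q ∧ ¬R ∨ R ∧ Q ∨ ¬S   [simplify]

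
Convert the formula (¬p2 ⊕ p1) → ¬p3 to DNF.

(p2 ∧ ¬p1) ∨ (p1 ∧ ¬p2) ∨ ¬p3

(¬p2 ⊕ p1) → ¬p3
⇔ ¬(¬p2 ⊕ p1) ∨ ¬p3
⇔ ¬((¬p2 ∧ ¬p1) ∨ (¬¬p2 ∧ p1)) ∨ ¬p3
⇔ (¬(¬p2 ∧ ¬p1) ∧ ¬(¬¬p2 ∧ p1)) ∨ ¬p3
⇔ ((¬¬p2 ∨ ¬¬p1) ∧ ¬(¬¬p2 ∧ p1)) ∨ ¬p3
⇔ ((p2 ∨ ¬¬p1) ∧ ¬(¬¬p2 ∧ p1)) ∨ ¬p3
⇔ ((p2 ∨ p1) ∧ ¬(¬¬p2 ∧ p1)) ∨ ¬p3
⇔ ((p2 ∨ p1) ∧ (¬¬¬p2 ∨ ¬p1)) ∨ ¬p3
⇔ ((p2 ∨ p1) ∧ (¬p2 ∨ ¬p1)) ∨ ¬p3
⇔ (p2 ∧ ¬p2) ∨ (p2 ∧ ¬p1) ∨ (p1 ∧ ¬p2) ∨ (p1 ∧ ¬p1) ∨ ¬p3
⇔ (p2 ∧ ¬p1) ∨ (p1 ∧ ¬p2) ∨ ¬p3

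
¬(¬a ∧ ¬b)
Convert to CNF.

a ∨ b

¬(¬a ∧ ¬b)
⇔ ¬¬a ∨ ¬¬b   (De Morgan)
⇔ a ∨ ¬¬b   (double negation)
⇔ a ∨ b   (double negation)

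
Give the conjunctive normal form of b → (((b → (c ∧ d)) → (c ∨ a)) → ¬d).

b → (((b → (c ∧ d)) → (c ∨ a)) → ¬d)
≡ ¬b ∨ (((b → (c ∧ d)) → (c ∨ a)) → ¬d)   — eliminate →
≡ ¬b ∨ ¬((b → (c ∧ d)) → (c ∨ a)) ∨ ¬d   — eliminate →
≡ ¬b ∨ ¬(¬(b → (c ∧ d)) ∨ c ∨ a) ∨ ¬d   — eliminate →
≡ ¬b ∨ ¬(¬(¬b ∨ (c ∧ d)) ∨ c ∨ a) ∨ ¬d   — eliminate →
≡ ¬b ∨ (¬¬(¬b ∨ (c ∧ d)) ∧ ¬c ∧ ¬a) ∨ ¬d   — De Morgan
≡ ¬b ∨ ((¬b ∨ (c ∧ d)) ∧ ¬c ∧ ¬a) ∨ ¬d   — double negation
≡ (¬b ∨ ¬b ∨ c ∨ ¬d) ∧ (¬b ∨ ¬b ∨ d ∨ ¬d) ∧ (¬b ∨ ¬c ∨ ¬d) ∧ (¬b ∨ ¬a ∨ ¬d)   — distribute ∨ over ∧
≡ (¬b ∨ c ∨ ¬d) ∧ (¬b ∨ ¬c ∨ ¬d) ∧ (¬b ∨ ¬a ∨ ¬d)   — simplify

(¬b ∨ c ∨ ¬d) ∧ (¬b ∨ ¬c ∨ ¬d) ∧ (¬b ∨ ¬a ∨ ¬d)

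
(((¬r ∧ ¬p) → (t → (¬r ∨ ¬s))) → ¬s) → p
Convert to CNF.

s ∨ p

(((¬r ∧ ¬p) → (t → (¬r ∨ ¬s))) → ¬s) → p
⇔ ¬(((¬r ∧ ¬p) → (t → (¬r ∨ ¬s))) → ¬s) ∨ p   (eliminate →)
⇔ ¬(¬((¬r ∧ ¬p) → (t → (¬r ∨ ¬s))) ∨ ¬s) ∨ p   (eliminate →)
⇔ ¬(¬(¬(¬r ∧ ¬p) ∨ (t → (¬r ∨ ¬s))) ∨ ¬s) ∨ p   (eliminate →)
⇔ ¬(¬(¬(¬r ∧ ¬p) ∨ ¬t ∨ ¬r ∨ ¬s) ∨ ¬s) ∨ p   (eliminate →)
⇔ (¬¬(¬(¬r ∧ ¬p) ∨ ¬t ∨ ¬r ∨ ¬s) ∧ ¬¬s) ∨ p   (De Morgan)
⇔ ((¬(¬r ∧ ¬p) ∨ ¬t ∨ ¬r ∨ ¬s) ∧ ¬¬s) ∨ p   (double negation)
⇔ ((¬¬r ∨ ¬¬p ∨ ¬t ∨ ¬r ∨ ¬s) ∧ ¬¬s) ∨ p   (De Morgan)
⇔ ((r ∨ ¬¬p ∨ ¬t ∨ ¬r ∨ ¬s) ∧ ¬¬s) ∨ p   (double negation)
⇔ ((r ∨ p ∨ ¬t ∨ ¬r ∨ ¬s) ∧ ¬¬s) ∨ p   (double negation)
⇔ ((r ∨ p ∨ ¬t ∨ ¬r ∨ ¬s) ∧ s) ∨ p   (double negation)
⇔ (r ∨ p ∨ ¬t ∨ ¬r ∨ ¬s ∨ p) ∧ (s ∨ p)   (distribute ∨ over ∧)
⇔ s ∨ p   (simplify)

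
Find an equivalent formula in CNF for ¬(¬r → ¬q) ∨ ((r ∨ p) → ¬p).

¬(¬r → ¬q) ∨ ((r ∨ p) → ¬p)
≡ ¬(¬¬r ∨ ¬q) ∨ ((r ∨ p) → ¬p)   — eliminate →
≡ ¬(¬¬r ∨ ¬q) ∨ ¬(r ∨ p) ∨ ¬p   — eliminate →
≡ (¬¬¬r ∧ ¬¬q) ∨ ¬(r ∨ p) ∨ ¬p   — De Morgan
≡ (¬r ∧ ¬¬q) ∨ ¬(r ∨ p) ∨ ¬p   — double negation
≡ (¬r ∧ q) ∨ ¬(r ∨ p) ∨ ¬p   — double negation
≡ (¬r ∧ q) ∨ (¬r ∧ ¬p) ∨ ¬p   — De Morgan
≡ (¬r ∨ ¬r ∨ ¬p) ∧ (¬r ∨ ¬p ∨ ¬p) ∧ (q ∨ ¬r ∨ ¬p) ∧ (q ∨ ¬p ∨ ¬p)   — distribute ∨ over ∧
≡ (¬r ∨ ¬p) ∧ (q ∨ ¬p)   — simplify

(¬r ∨ ¬p) ∧ (q ∨ ¬p)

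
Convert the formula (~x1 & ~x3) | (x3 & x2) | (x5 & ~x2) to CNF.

(~x1 | x3 | x5) & (~x1 | x3 | ~x2) & (~x1 | x2 | x5) & (~x3 | x2 | x5)

(~x1 & ~x3) | (x3 & x2) | (x5 & ~x2)
= (~x1 | x3 | x5) & (~x1 | x3 | ~x2) & (~x1 | x2 | x5) & (~x1 | x2 | ~x2) & (~x3 | x3 | x5) & (~x3 | x3 | ~x2) & (~x3 | x2 | x5) & (~x3 | x2 | ~x2)   [distribute | over &]
= (~x1 | x3 | x5) & (~x1 | x3 | ~x2) & (~x1 | x2 | x5) & (~x3 | x2 | x5)   [simplify]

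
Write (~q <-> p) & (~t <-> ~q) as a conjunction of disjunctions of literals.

(q | p) & (~p | ~q) & (t | ~q) & (q | ~t)

(~q <-> p) & (~t <-> ~q)
≡ (~q -> p) & (p -> ~q) & (~t <-> ~q)   — eliminate <->
≡ (~~q | p) & (p -> ~q) & (~t <-> ~q)   — eliminate ->
≡ (~~q | p) & (~p | ~q) & (~t <-> ~q)   — eliminate ->
≡ (~~q | p) & (~p | ~q) & (~t -> ~q) & (~q -> ~t)   — eliminate <->
≡ (~~q | p) & (~p | ~q) & (~~t | ~q) & (~q -> ~t)   — eliminate ->
≡ (~~q | p) & (~p | ~q) & (~~t | ~q) & (~~q | ~t)   — eliminate ->
≡ (q | p) & (~p | ~q) & (~~t | ~q) & (~~q | ~t)   — double negation
≡ (q | p) & (~p | ~q) & (t | ~q) & (~~q | ~t)   — double negation
≡ (q | p) & (~p | ~q) & (t | ~q) & (q | ~t)   — double negation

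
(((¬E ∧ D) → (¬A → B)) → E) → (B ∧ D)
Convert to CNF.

(((¬E ∧ D) → (¬A → B)) → E) → (B ∧ D)
= ¬(((¬E ∧ D) → (¬A → B)) → E) ∨ (B ∧ D)
= ¬(¬((¬E ∧ D) → (¬A → B)) ∨ E) ∨ (B ∧ D)
= ¬(¬(¬(¬E ∧ D) ∨ (¬A → B)) ∨ E) ∨ (B ∧ D)
= ¬(¬(¬(¬E ∧ D) ∨ ¬¬A ∨ B) ∨ E) ∨ (B ∧ D)
= (¬¬(¬(¬E ∧ D) ∨ ¬¬A ∨ B) ∧ ¬E) ∨ (B ∧ D)
= ((¬(¬E ∧ D) ∨ ¬¬A ∨ B) ∧ ¬E) ∨ (B ∧ D)
= ((¬¬E ∨ ¬D ∨ ¬¬A ∨ B) ∧ ¬E) ∨ (B ∧ D)
= ((E ∨ ¬D ∨ ¬¬A ∨ B) ∧ ¬E) ∨ (B ∧ D)
= ((E ∨ ¬D ∨ A ∨ B) ∧ ¬E) ∨ (B ∧ D)
= (E ∨ ¬D ∨ A ∨ B ∨ B) ∧ (E ∨ ¬D ∨ A ∨ B ∨ D) ∧ (¬E ∨ B) ∧ (¬E ∨ D)
= (E ∨ ¬D ∨ A ∨ B) ∧ (¬E ∨ B) ∧ (¬E ∨ D)

(E ∨ ¬D ∨ A ∨ B) ∧ (¬E ∨ B) ∧ (¬E ∨ D)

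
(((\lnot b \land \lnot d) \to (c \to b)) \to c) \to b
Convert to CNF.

\lnot c \lor b

(((\lnot b \land \lnot d) \to (c \to b)) \to c) \to b
≡ \lnot (((\lnot b \land \lnot d) \to (c \to b)) \to c) \lor b   (eliminate \to)
≡ \lnot (\lnot ((\lnot b \land \lnot d) \to (c \to b)) \lor c) \lor b   (eliminate \to)
≡ \lnot (\lnot (\lnot (\lnot b \land \lnot d) \lor (c \to b)) \lor c) \lor b   (eliminate \to)
≡ \lnot (\lnot (\lnot (\lnot b \land \lnot d) \lor \lnot c \lor b) \lor c) \lor b   (eliminate \to)
≡ (\lnot \lnot (\lnot (\lnot b \land \lnot d) \lor \lnot c \lor b) \land \lnot c) \lor b   (De Morgan)
≡ ((\lnot (\lnot b \land \lnot d) \lor \lnot c \lor b) \land \lnot c) \lor b   (double negation)
≡ ((\lnot \lnot b \lor \lnot \lnot d \lor \lnot c \lor b) \land \lnot c) \lor b   (De Morgan)
≡ ((b \lor \lnot \lnot d \lor \lnot c \lor b) \land \lnot c) \lor b   (double negation)
≡ ((b \lor d \lor \lnot c \lor b) \land \lnot c) \lor b   (double negation)
≡ (b \lor d \lor \lnot c \lor b \lor b) \land (\lnot c \lor b)   (distribute \lor over \land)
≡ \lnot c \lor b   (simplify)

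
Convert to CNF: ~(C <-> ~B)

~(C <-> ~B)
≡ ~((C -> ~B) & (~B -> C))   [eliminate <->]
≡ ~((~C | ~B) & (~B -> C))   [eliminate ->]
≡ ~((~C | ~B) & (~~B | C))   [eliminate ->]
≡ ~(~C | ~B) | ~(~~B | C)   [De Morgan]
≡ (~~C & ~~B) | ~(~~B | C)   [De Morgan]
≡ (C & ~~B) | ~(~~B | C)   [double negation]
≡ (C & B) | ~(~~B | C)   [double negation]
≡ (C & B) | (~~~B & ~C)   [De Morgan]
≡ (C & B) | (~B & ~C)   [double negation]
≡ (C | ~B) & (C | ~C) & (B | ~B) & (B | ~C)   [distribute | over &]
≡ (C | ~B) & (B | ~C)   [simplify]

(C | ~B) & (B | ~C)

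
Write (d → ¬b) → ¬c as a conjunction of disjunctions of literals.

(d ∨ ¬c) ∧ (b ∨ ¬c)

(d → ¬b) → ¬c
= ¬(d → ¬b) ∨ ¬c   — eliminate →
= ¬(¬d ∨ ¬b) ∨ ¬c   — eliminate →
= ¬¬d ∧ ¬¬b ∨ ¬c   — De Morgan
= d ∧ ¬¬b ∨ ¬c   — double negation
= d ∧ b ∨ ¬c   — double negation
= (d ∨ ¬c) ∧ (b ∨ ¬c)   — distribute ∨ over ∧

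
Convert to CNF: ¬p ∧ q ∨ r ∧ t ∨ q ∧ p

¬p ∧ q ∨ r ∧ t ∨ q ∧ p
= (¬p ∨ r ∨ q) ∧ (¬p ∨ r ∨ p) ∧ (¬p ∨ t ∨ q) ∧ (¬p ∨ t ∨ p) ∧ (q ∨ r ∨ q) ∧ (q ∨ r ∨ p) ∧ (q ∨ t ∨ q) ∧ (q ∨ t ∨ p)
= (q ∨ r) ∧ (q ∨ t)

(q ∨ r) ∧ (q ∨ t)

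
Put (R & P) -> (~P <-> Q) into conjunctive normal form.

(R & P) -> (~P <-> Q)
= ~(R & P) | (~P <-> Q)   (eliminate ->)
= ~(R & P) | ((~P -> Q) & (Q -> ~P))   (eliminate <->)
= ~(R & P) | ((~~P | Q) & (Q -> ~P))   (eliminate ->)
= ~(R & P) | ((~~P | Q) & (~Q | ~P))   (eliminate ->)
= ~R | ~P | ((~~P | Q) & (~Q | ~P))   (De Morgan)
= ~R | ~P | ((P | Q) & (~Q | ~P))   (double negation)
= (~R | ~P | P | Q) & (~R | ~P | ~Q | ~P)   (distribute | over &)
= ~R | ~P | ~Q   (simplify)

~R | ~P | ~Q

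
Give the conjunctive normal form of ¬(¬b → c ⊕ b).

¬b ∧ (¬c ∨ b)

¬(¬b → c ⊕ b)
= ¬(¬¬b ∨ (c ⊕ b))   [eliminate →]
= ¬(¬¬b ∨ (c ∨ b) ∧ ¬(c ∧ b))   [expand ⊕]
= ¬¬¬b ∧ ¬((c ∨ b) ∧ ¬(c ∧ b))   [De Morgan]
= ¬b ∧ ¬((c ∨ b) ∧ ¬(c ∧ b))   [double negation]
= ¬b ∧ (¬(c ∨ b) ∨ ¬¬(c ∧ b))   [De Morgan]
= ¬b ∧ (¬c ∧ ¬b ∨ ¬¬(c ∧ b))   [De Morgan]
= ¬b ∧ (¬c ∧ ¬b ∨ c ∧ b)   [double negation]
= ¬b ∧ (¬c ∨ c) ∧ (¬c ∨ b) ∧ (¬b ∨ c) ∧ (¬b ∨ b)   [distribute ∨ over ∧]
= ¬b ∧ (¬c ∨ b)   [simplify]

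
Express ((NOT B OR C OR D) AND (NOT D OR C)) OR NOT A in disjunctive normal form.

((NOT B OR C OR D) AND (NOT D OR C)) OR NOT A
≡ (NOT B AND NOT D) OR (NOT B AND C) OR (C AND NOT D) OR (C AND C) OR (D AND NOT D) OR (D AND C) OR NOT A   [distribute AND over OR]
≡ (NOT B AND NOT D) OR C OR NOT A   [simplify]

(NOT B AND NOT D) OR C OR NOT A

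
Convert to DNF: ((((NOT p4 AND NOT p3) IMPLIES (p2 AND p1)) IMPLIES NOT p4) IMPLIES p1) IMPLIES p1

(NOT p4 AND NOT p1) OR p1

((((NOT p4 AND NOT p3) IMPLIES (p2 AND p1)) IMPLIES NOT p4) IMPLIES p1) IMPLIES p1
≡ NOT ((((NOT p4 AND NOT p3) IMPLIES (p2 AND p1)) IMPLIES NOT p4) IMPLIES p1) OR p1
≡ NOT (NOT (((NOT p4 AND NOT p3) IMPLIES (p2 AND p1)) IMPLIES NOT p4) OR p1) OR p1
≡ NOT (NOT (NOT ((NOT p4 AND NOT p3) IMPLIES (p2 AND p1)) OR NOT p4) OR p1) OR p1
≡ NOT (NOT (NOT (NOT (NOT p4 AND NOT p3) OR (p2 AND p1)) OR NOT p4) OR p1) OR p1
≡ (NOT NOT (NOT (NOT (NOT p4 AND NOT p3) OR (p2 AND p1)) OR NOT p4) AND NOT p1) OR p1
≡ ((NOT (NOT (NOT p4 AND NOT p3) OR (p2 AND p1)) OR NOT p4) AND NOT p1) OR p1
≡ (((NOT NOT (NOT p4 AND NOT p3) AND NOT (p2 AND p1)) OR NOT p4) AND NOT p1) OR p1
≡ (((NOT p4 AND NOT p3 AND NOT (p2 AND p1)) OR NOT p4) AND NOT p1) OR p1
≡ (((NOT p4 AND NOT p3 AND (NOT p2 OR NOT p1)) OR NOT p4) AND NOT p1) OR p1
≡ (NOT p4 AND NOT p3 AND NOT p2 AND NOT p1) OR (NOT p4 AND NOT p3 AND NOT p1 AND NOT p1) OR (NOT p4 AND NOT p1) OR p1
≡ (NOT p4 AND NOT p1) OR p1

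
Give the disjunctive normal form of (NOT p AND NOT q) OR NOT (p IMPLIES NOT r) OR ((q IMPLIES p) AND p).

(NOT p AND NOT q) OR p

(NOT p AND NOT q) OR NOT (p IMPLIES NOT r) OR ((q IMPLIES p) AND p)
≡ (NOT p AND NOT q) OR NOT (NOT p OR NOT r) OR ((q IMPLIES p) AND p)
≡ (NOT p AND NOT q) OR NOT (NOT p OR NOT r) OR ((NOT q OR p) AND p)
≡ (NOT p AND NOT q) OR (NOT NOT p AND NOT NOT r) OR ((NOT q OR p) AND p)
≡ (NOT p AND NOT q) OR (p AND NOT NOT r) OR ((NOT q OR p) AND p)
≡ (NOT p AND NOT q) OR (p AND r) OR ((NOT q OR p) AND p)
≡ (NOT p AND NOT q) OR (p AND r) OR (NOT q AND p) OR (p AND p)
≡ (NOT p AND NOT q) OR p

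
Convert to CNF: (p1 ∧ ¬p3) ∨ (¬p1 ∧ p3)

(p1 ∧ ¬p3) ∨ (¬p1 ∧ p3)
≡ (p1 ∨ ¬p1) ∧ (p1 ∨ p3) ∧ (¬p3 ∨ ¬p1) ∧ (¬p3 ∨ p3)   (distribute ∨ over ∧)
≡ (p1 ∨ p3) ∧ (¬p3 ∨ ¬p1)   (simplify)

(p1 ∨ p3) ∧ (¬p3 ∨ ¬p1)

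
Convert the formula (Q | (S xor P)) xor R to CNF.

(Q | (S xor P)) xor R
= (Q | (S xor P) | R) & ~((Q | (S xor P)) & R)   (expand xor)
= (Q | ((S | P) & ~(S & P)) | R) & ~((Q | (S xor P)) & R)   (expand xor)
= (Q | ((S | P) & ~(S & P)) | R) & ~((Q | ((S | P) & ~(S & P))) & R)   (expand xor)
= (Q | ((S | P) & (~S | ~P)) | R) & ~((Q | ((S | P) & ~(S & P))) & R)   (De Morgan)
= (Q | ((S | P) & (~S | ~P)) | R) & (~(Q | ((S | P) & ~(S & P))) | ~R)   (De Morgan)
= (Q | ((S | P) & (~S | ~P)) | R) & ((~Q & ~((S | P) & ~(S & P))) | ~R)   (De Morgan)
= (Q | ((S | P) & (~S | ~P)) | R) & ((~Q & (~(S | P) | ~~(S & P))) | ~R)   (De Morgan)
= (Q | ((S | P) & (~S | ~P)) | R) & ((~Q & ((~S & ~P) | ~~(S & P))) | ~R)   (De Morgan)
= (Q | ((S | P) & (~S | ~P)) | R) & ((~Q & ((~S & ~P) | (S & P))) | ~R)   (double negation)
= (Q | S | P | R) & (Q | ~S | ~P | R) & (~Q | ~R) & (~S | S | ~R) & (~S | P | ~R) & (~P | S | ~R) & (~P | P | ~R)   (distribute | over &)
= (Q | S | P | R) & (Q | ~S | ~P | R) & (~Q | ~R) & (~S | P | ~R) & (~P | S | ~R)   (simplify)

(Q | S | P | R) & (Q | ~S | ~P | R) & (~Q | ~R) & (~S | P | ~R) & (~P | S | ~R)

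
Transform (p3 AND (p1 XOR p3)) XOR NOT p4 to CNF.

(p3 OR NOT p4) AND (NOT p1 OR NOT p3 OR NOT p4) AND (NOT p3 OR p1 OR p4)

(p3 AND (p1 XOR p3)) XOR NOT p4
= ((p3 AND (p1 XOR p3)) OR NOT p4) AND NOT (p3 AND (p1 XOR p3) AND NOT p4)   [expand XOR]
= ((p3 AND (p1 OR p3) AND NOT (p1 AND p3)) OR NOT p4) AND NOT (p3 AND (p1 XOR p3) AND NOT p4)   [expand XOR]
= ((p3 AND (p1 OR p3) AND NOT (p1 AND p3)) OR NOT p4) AND NOT (p3 AND (p1 OR p3) AND NOT (p1 AND p3) AND NOT p4)   [expand XOR]
= ((p3 AND (p1 OR p3) AND (NOT p1 OR NOT p3)) OR NOT p4) AND NOT (p3 AND (p1 OR p3) AND NOT (p1 AND p3) AND NOT p4)   [De Morgan]
= ((p3 AND (p1 OR p3) AND (NOT p1 OR NOT p3)) OR NOT p4) AND (NOT p3 OR NOT (p1 OR p3) OR NOT NOT (p1 AND p3) OR NOT NOT p4)   [De Morgan]
= ((p3 AND (p1 OR p3) AND (NOT p1 OR NOT p3)) OR NOT p4) AND (NOT p3 OR (NOT p1 AND NOT p3) OR NOT NOT (p1 AND p3) OR NOT NOT p4)   [De Morgan]
= ((p3 AND (p1 OR p3) AND (NOT p1 OR NOT p3)) OR NOT p4) AND (NOT p3 OR (NOT p1 AND NOT p3) OR (p1 AND p3) OR NOT NOT p4)   [double negation]
= ((p3 AND (p1 OR p3) AND (NOT p1 OR NOT p3)) OR NOT p4) AND (NOT p3 OR (NOT p1 AND NOT p3) OR (p1 AND p3) OR p4)   [double negation]
= (p3 OR NOT p4) AND (p1 OR p3 OR NOT p4) AND (NOT p1 OR NOT p3 OR NOT p4) AND (NOT p3 OR NOT p1 OR p1 OR p4) AND (NOT p3 OR NOT p1 OR p3 OR p4) AND (NOT p3 OR NOT p3 OR p1 OR p4) AND (NOT p3 OR NOT p3 OR p3 OR p4)   [distribute OR over AND]
= (p3 OR NOT p4) AND (NOT p1 OR NOT p3 OR NOT p4) AND (NOT p3 OR p1 OR p4)   [simplify]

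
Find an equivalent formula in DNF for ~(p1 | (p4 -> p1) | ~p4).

~p1 & p4

~(p1 | (p4 -> p1) | ~p4)
= ~(p1 | ~p4 | p1 | ~p4)   (eliminate ->)
= ~p1 & ~~p4 & ~p1 & ~~p4   (De Morgan)
= ~p1 & p4 & ~p1 & ~~p4   (double negation)
= ~p1 & p4 & ~p1 & p4   (double negation)
= ~p1 & p4   (simplify)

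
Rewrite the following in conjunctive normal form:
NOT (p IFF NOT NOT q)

NOT (p IFF NOT NOT q)
⇔ NOT ((p IMPLIES NOT NOT q) AND (NOT NOT q IMPLIES p))   (eliminate IFF)
⇔ NOT ((NOT p OR NOT NOT q) AND (NOT NOT q IMPLIES p))   (eliminate IMPLIES)
⇔ NOT ((NOT p OR NOT NOT q) AND (NOT NOT NOT q OR p))   (eliminate IMPLIES)
⇔ NOT (NOT p OR NOT NOT q) OR NOT (NOT NOT NOT q OR p)   (De Morgan)
⇔ (NOT NOT p AND NOT NOT NOT q) OR NOT (NOT NOT NOT q OR p)   (De Morgan)
⇔ (p AND NOT NOT NOT q) OR NOT (NOT NOT NOT q OR p)   (double negation)
⇔ (p AND NOT q) OR NOT (NOT NOT NOT q OR p)   (double negation)
⇔ (p AND NOT q) OR (NOT NOT NOT NOT q AND NOT p)   (De Morgan)
⇔ (p AND NOT q) OR (NOT NOT q AND NOT p)   (double negation)
⇔ (p AND NOT q) OR (q AND NOT p)   (double negation)
⇔ (p OR q) AND (p OR NOT p) AND (NOT q OR q) AND (NOT q OR NOT p)   (distribute OR over AND)
⇔ (p OR q) AND (NOT q OR NOT p)   (simplify)

(p OR q) AND (NOT q OR NOT p)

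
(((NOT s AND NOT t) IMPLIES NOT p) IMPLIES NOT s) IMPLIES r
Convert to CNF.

(((NOT s AND NOT t) IMPLIES NOT p) IMPLIES NOT s) IMPLIES r
≡ NOT (((NOT s AND NOT t) IMPLIES NOT p) IMPLIES NOT s) OR r   [eliminate IMPLIES]
≡ NOT (NOT ((NOT s AND NOT t) IMPLIES NOT p) OR NOT s) OR r   [eliminate IMPLIES]
≡ NOT (NOT (NOT (NOT s AND NOT t) OR NOT p) OR NOT s) OR r   [eliminate IMPLIES]
≡ (NOT NOT (NOT (NOT s AND NOT t) OR NOT p) AND NOT NOT s) OR r   [De Morgan]
≡ ((NOT (NOT s AND NOT t) OR NOT p) AND NOT NOT s) OR r   [double negation]
≡ ((NOT NOT s OR NOT NOT t OR NOT p) AND NOT NOT s) OR r   [De Morgan]
≡ ((s OR NOT NOT t OR NOT p) AND NOT NOT s) OR r   [double negation]
≡ ((s OR t OR NOT p) AND NOT NOT s) OR r   [double negation]
≡ ((s OR t OR NOT p) AND s) OR r   [double negation]
≡ (s OR t OR NOT p OR r) AND (s OR r)   [distribute OR over AND]
≡ s OR r   [simplify]

s OR r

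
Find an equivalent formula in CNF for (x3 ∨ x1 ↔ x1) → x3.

(x3 ∨ x1) ∧ (¬x1 ∨ x3)

(x3 ∨ x1 ↔ x1) → x3
⇔ ¬(x3 ∨ x1 ↔ x1) ∨ x3
⇔ ¬((x3 ∨ x1 → x1) ∧ (x1 → x3 ∨ x1)) ∨ x3
⇔ ¬((¬(x3 ∨ x1) ∨ x1) ∧ (x1 → x3 ∨ x1)) ∨ x3
⇔ ¬((¬(x3 ∨ x1) ∨ x1) ∧ (¬x1 ∨ x3 ∨ x1)) ∨ x3
⇔ ¬(¬(x3 ∨ x1) ∨ x1) ∨ ¬(¬x1 ∨ x3 ∨ x1) ∨ x3
⇔ ¬¬(x3 ∨ x1) ∧ ¬x1 ∨ ¬(¬x1 ∨ x3 ∨ x1) ∨ x3
⇔ (x3 ∨ x1) ∧ ¬x1 ∨ ¬(¬x1 ∨ x3 ∨ x1) ∨ x3
⇔ (x3 ∨ x1) ∧ ¬x1 ∨ ¬¬x1 ∧ ¬x3 ∧ ¬x1 ∨ x3
⇔ (x3 ∨ x1) ∧ ¬x1 ∨ x1 ∧ ¬x3 ∧ ¬x1 ∨ x3
⇔ (x3 ∨ x1 ∨ x1 ∨ x3) ∧ (x3 ∨ x1 ∨ ¬x3 ∨ x3) ∧ (x3 ∨ x1 ∨ ¬x1 ∨ x3) ∧ (¬x1 ∨ x1 ∨ x3) ∧ (¬x1 ∨ ¬x3 ∨ x3) ∧ (¬x1 ∨ ¬x1 ∨ x3)
⇔ (x3 ∨ x1) ∧ (¬x1 ∨ x3)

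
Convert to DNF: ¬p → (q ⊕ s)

¬p → (q ⊕ s)
⇔ ¬¬p ∨ (q ⊕ s)
⇔ ¬¬p ∨ (q ∧ ¬s) ∨ (¬q ∧ s)
⇔ p ∨ (q ∧ ¬s) ∨ (¬q ∧ s)

p ∨ (q ∧ ¬s) ∨ (¬q ∧ s)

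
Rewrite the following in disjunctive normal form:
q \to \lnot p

\lnot q \lor \lnot p

q \to \lnot p
≡ \lnot q \lor \lnot p   [eliminate \to]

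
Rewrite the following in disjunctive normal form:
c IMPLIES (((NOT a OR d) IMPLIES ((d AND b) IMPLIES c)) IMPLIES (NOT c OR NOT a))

c IMPLIES (((NOT a OR d) IMPLIES ((d AND b) IMPLIES c)) IMPLIES (NOT c OR NOT a))
≡ NOT c OR (((NOT a OR d) IMPLIES ((d AND b) IMPLIES c)) IMPLIES (NOT c OR NOT a))   [eliminate IMPLIES]
≡ NOT c OR NOT ((NOT a OR d) IMPLIES ((d AND b) IMPLIES c)) OR NOT c OR NOT a   [eliminate IMPLIES]
≡ NOT c OR NOT (NOT (NOT a OR d) OR ((d AND b) IMPLIES c)) OR NOT c OR NOT a   [eliminate IMPLIES]
≡ NOT c OR NOT (NOT (NOT a OR d) OR NOT (d AND b) OR c) OR NOT c OR NOT a   [eliminate IMPLIES]
≡ NOT c OR (NOT NOT (NOT a OR d) AND NOT NOT (d AND b) AND NOT c) OR NOT c OR NOT a   [De Morgan]
≡ NOT c OR ((NOT a OR d) AND NOT NOT (d AND b) AND NOT c) OR NOT c OR NOT a   [double negation]
≡ NOT c OR ((NOT a OR d) AND d AND b AND NOT c) OR NOT c OR NOT a   [double negation]
≡ NOT c OR (NOT a AND d AND b AND NOT c) OR (d AND d AND b AND NOT c) OR NOT c OR NOT a   [distribute AND over OR]
≡ NOT c OR NOT a   [simplify]

NOT c OR NOT a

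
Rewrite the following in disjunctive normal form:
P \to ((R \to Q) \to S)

\lnot P \lor (R \land \lnot Q) \lor S

P \to ((R \to Q) \to S)
≡ \lnot P \lor ((R \to Q) \to S)   [eliminate \to]
≡ \lnot P \lor \lnot (R \to Q) \lor S   [eliminate \to]
≡ \lnot P \lor \lnot (\lnot R \lor Q) \lor S   [eliminate \to]
≡ \lnot P \lor (\lnot \lnot R \land \lnot Q) \lor S   [De Morgan]
≡ \lnot P \lor (R \land \lnot Q) \lor S   [double negation]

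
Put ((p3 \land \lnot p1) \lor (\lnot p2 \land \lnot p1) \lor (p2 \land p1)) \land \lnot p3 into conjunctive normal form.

(p3 \lor \lnot p2 \lor p1) \land (\lnot p1 \lor p2) \land \lnot p3

((p3 \land \lnot p1) \lor (\lnot p2 \land \lnot p1) \lor (p2 \land p1)) \land \lnot p3
≡ (p3 \lor \lnot p2 \lor p2) \land (p3 \lor \lnot p2 \lor p1) \land (p3 \lor \lnot p1 \lor p2) \land (p3 \lor \lnot p1 \lor p1) \land (\lnot p1 \lor \lnot p2 \lor p2) \land (\lnot p1 \lor \lnot p2 \lor p1) \land (\lnot p1 \lor \lnot p1 \lor p2) \land (\lnot p1 \lor \lnot p1 \lor p1) \land \lnot p3   (distribute \lor over \land)
≡ (p3 \lor \lnot p2 \lor p1) \land (\lnot p1 \lor p2) \land \lnot p3   (simplify)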